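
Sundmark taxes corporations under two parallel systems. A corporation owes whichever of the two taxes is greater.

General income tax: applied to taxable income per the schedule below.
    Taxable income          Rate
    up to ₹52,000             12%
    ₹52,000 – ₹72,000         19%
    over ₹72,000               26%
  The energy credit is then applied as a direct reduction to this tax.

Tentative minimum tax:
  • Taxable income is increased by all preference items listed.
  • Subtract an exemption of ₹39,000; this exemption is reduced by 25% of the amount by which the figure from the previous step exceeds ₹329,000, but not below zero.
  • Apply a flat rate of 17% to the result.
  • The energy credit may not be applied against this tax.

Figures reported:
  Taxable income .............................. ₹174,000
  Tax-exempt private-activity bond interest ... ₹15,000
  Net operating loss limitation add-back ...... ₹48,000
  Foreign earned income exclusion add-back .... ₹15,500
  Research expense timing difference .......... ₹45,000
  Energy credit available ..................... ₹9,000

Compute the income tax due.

₹43,945

Tentative minimum tax:
  Adjusted income: ₹174,000 + ₹15,000 + ₹48,000 + ₹15,500 + ₹45,000 = ₹297,500
  Exemption: ₹297,500 ≤ ₹329,000, so full ₹39,000 applies
  Base: ₹297,500 − ₹39,000 = ₹258,500
  ₹258,500 × 17% = ₹43,945

General income tax:
  ₹52,000 × 12% = ₹6,240
  ₹20,000 × 19% = ₹3,800
  ₹102,000 × 26% = ₹26,520
  → ₹36,560
  Less energy credit ₹9,000 → ₹27,560

₹43,945 > ₹27,560, so the tentative minimum tax is the binding amount.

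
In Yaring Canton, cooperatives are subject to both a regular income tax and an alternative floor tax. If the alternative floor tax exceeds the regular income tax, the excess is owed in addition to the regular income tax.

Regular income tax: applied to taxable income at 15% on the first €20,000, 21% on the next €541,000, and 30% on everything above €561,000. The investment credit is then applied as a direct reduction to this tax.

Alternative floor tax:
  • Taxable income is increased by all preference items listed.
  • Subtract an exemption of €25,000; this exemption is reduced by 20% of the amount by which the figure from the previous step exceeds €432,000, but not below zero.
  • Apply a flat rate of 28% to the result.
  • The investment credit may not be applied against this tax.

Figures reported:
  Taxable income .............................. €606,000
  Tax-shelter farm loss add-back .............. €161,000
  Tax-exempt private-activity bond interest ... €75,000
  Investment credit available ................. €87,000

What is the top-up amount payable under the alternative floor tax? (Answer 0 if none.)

€192,650

Alternative floor tax:
  Adjusted income: €606,000 + €161,000 + €75,000 = €842,000
  Exemption: 20% × (€842,000 − €432,000) = €82,000 ≥ €25,000, so the exemption is fully phased out
  Base: €842,000 − €0 = €842,000
  €842,000 × 28% = €235,760

Regular income tax:
  €20,000 × 15% = €3,000
  €541,000 × 21% = €113,610
  €45,000 × 30% = €13,500
  → €130,110
  Less investment credit €87,000 → €43,110

Excess of alternative floor tax over regular income tax: €235,760 − €43,110 = €192,650.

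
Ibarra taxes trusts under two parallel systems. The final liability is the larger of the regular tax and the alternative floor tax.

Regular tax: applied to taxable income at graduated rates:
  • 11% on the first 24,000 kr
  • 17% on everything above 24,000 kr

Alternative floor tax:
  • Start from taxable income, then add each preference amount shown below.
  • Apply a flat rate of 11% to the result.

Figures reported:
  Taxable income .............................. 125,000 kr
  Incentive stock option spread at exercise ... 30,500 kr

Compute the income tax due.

19,810 kr

Alternative floor tax:
  Adjusted income: 125,000 kr + 30,500 kr = 155,500 kr
  155,500 kr × 11% = 17,105 kr

Regular tax:
  24,000 kr × 11% = 2,640 kr
  101,000 kr × 17% = 17,170 kr
  → 19,810 kr

19,810 kr > 17,105 kr, so the regular tax governs.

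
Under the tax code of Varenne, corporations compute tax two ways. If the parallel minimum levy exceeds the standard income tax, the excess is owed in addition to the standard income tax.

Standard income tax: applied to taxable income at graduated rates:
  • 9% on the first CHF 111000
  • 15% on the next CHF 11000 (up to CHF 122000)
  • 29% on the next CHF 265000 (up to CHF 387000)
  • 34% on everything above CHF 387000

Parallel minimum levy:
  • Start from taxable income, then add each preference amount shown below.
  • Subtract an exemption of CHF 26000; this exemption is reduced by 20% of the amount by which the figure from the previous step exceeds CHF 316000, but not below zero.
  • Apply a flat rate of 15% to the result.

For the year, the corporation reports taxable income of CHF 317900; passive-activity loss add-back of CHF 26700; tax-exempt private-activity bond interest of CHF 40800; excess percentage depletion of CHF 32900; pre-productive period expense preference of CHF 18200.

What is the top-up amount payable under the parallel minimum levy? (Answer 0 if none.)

CHF 0

Parallel minimum levy:
  Adjusted income: CHF 317900 + CHF 26700 + CHF 40800 + CHF 32900 + CHF 18200 = CHF 436500
  Exemption: CHF 26000 − 20% × (CHF 436500 − CHF 316000) = CHF 26000 − CHF 24100 = CHF 1900
  Base: CHF 436500 − CHF 1900 = CHF 434600
  CHF 434600 × 15% = CHF 65190

Standard income tax:
  CHF 111000 × 9% = CHF 9990
  CHF 11000 × 15% = CHF 1650
  CHF 195900 × 29% = CHF 56811
  → CHF 68451

CHF 65190 ≤ CHF 68451, so no add-on is due.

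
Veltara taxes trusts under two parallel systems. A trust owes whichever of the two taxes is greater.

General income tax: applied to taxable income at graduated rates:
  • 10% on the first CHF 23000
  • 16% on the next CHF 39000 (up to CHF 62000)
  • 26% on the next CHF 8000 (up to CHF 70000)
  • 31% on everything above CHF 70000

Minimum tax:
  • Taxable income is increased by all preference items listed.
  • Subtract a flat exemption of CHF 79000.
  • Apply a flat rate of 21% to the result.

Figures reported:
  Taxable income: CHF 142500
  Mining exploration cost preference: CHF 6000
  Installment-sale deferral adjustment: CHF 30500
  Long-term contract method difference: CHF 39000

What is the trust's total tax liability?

CHF 33095

General income tax:
  CHF 23000 × 10% = CHF 2300
  CHF 39000 × 16% = CHF 6240
  CHF 8000 × 26% = CHF 2080
  CHF 72500 × 31% = CHF 22475
  → CHF 33095

Minimum tax:
  Adjusted income: CHF 142500 + CHF 6000 + CHF 30500 + CHF 39000 = CHF 218000
  Less exemption CHF 79000 → base CHF 139000
  CHF 139000 × 21% = CHF 29190

CHF 33095 > CHF 29190, so the general income tax governs.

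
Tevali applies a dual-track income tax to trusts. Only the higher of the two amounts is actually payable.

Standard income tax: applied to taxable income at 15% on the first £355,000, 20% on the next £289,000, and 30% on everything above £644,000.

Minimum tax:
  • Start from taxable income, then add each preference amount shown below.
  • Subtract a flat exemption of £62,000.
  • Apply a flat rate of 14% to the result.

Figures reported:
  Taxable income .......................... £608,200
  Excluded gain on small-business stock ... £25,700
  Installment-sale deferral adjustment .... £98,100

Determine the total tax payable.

Standard income tax:
  £355,000 × 15% = £53,250
  £253,200 × 20% = £50,640
  → £103,890

Minimum tax:
  Adjusted income: £608,200 + £25,700 + £98,100 = £732,000
  Less exemption £62,000 → base £670,000
  £670,000 × 14% = £93,800

£103,890 > £93,800, so the standard income tax governs.

£103,890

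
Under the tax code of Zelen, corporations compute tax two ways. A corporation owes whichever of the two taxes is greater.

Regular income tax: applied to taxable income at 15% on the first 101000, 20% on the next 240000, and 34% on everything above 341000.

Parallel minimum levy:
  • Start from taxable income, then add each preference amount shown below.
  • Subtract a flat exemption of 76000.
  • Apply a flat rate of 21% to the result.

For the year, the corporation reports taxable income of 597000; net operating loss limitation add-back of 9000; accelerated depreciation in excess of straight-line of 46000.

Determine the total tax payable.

150190

Regular income tax:
  101000 × 15% = 15150
  240000 × 20% = 48000
  256000 × 34% = 87040
  → 150190

Parallel minimum levy:
  Adjusted income: 597000 + 9000 + 46000 = 652000
  Less exemption 76000 → base 576000
  576000 × 21% = 120960

150190 > 120960, so the regular income tax governs.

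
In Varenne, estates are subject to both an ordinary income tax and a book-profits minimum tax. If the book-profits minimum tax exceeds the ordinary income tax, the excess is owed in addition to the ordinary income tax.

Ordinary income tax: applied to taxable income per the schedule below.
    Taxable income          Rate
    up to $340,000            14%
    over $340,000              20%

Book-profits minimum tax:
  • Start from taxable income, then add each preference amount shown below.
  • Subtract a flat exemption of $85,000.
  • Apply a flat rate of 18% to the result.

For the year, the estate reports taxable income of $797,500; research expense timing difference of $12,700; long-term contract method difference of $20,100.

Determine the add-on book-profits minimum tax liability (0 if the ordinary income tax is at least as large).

Book-profits minimum tax:
  Adjusted income: $797,500 + $12,700 + $20,100 = $830,300
  Less exemption $85,000 → base $745,300
  $745,300 × 18% = $134,154

Ordinary income tax:
  $340,000 × 14% = $47,600
  $457,500 × 20% = $91,500
  → $139,100

$134,154 ≤ $139,100, so no add-on is due.

$0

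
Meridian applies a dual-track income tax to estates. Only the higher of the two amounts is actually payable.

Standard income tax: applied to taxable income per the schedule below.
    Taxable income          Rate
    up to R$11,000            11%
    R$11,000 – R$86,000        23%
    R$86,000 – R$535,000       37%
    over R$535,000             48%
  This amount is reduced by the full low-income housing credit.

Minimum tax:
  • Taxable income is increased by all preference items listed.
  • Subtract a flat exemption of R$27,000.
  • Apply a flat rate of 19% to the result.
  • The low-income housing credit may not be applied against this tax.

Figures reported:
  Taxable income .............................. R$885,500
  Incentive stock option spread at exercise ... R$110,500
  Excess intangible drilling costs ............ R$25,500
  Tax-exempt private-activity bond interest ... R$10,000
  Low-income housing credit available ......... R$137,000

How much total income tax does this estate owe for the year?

R$215,830

Minimum tax:
  Adjusted income: R$885,500 + R$110,500 + R$25,500 + R$10,000 = R$1,031,500
  Less exemption R$27,000 → base R$1,004,500
  R$1,004,500 × 19% = R$190,855

Standard income tax:
  R$11,000 × 11% = R$1,210
  R$75,000 × 23% = R$17,250
  R$449,000 × 37% = R$166,130
  R$350,500 × 48% = R$168,240
  → R$352,830
  Less low-income housing credit R$137,000 → R$215,830

R$215,830 > R$190,855, so the standard income tax governs.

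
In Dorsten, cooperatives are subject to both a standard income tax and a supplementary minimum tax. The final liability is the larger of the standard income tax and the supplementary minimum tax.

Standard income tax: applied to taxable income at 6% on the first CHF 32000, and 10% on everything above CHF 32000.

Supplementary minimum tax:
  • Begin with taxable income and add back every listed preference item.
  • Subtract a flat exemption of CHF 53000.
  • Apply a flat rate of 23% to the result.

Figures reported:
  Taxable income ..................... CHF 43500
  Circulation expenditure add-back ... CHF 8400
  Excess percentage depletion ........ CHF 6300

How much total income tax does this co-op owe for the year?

CHF 3070

Standard income tax:
  CHF 32000 × 6% = CHF 1920
  CHF 11500 × 10% = CHF 1150
  → CHF 3070

Supplementary minimum tax:
  Adjusted income: CHF 43500 + CHF 8400 + CHF 6300 = CHF 58200
  Less exemption CHF 53000 → base CHF 5200
  CHF 5200 × 23% = CHF 1196

CHF 3070 > CHF 1196, so the standard income tax governs.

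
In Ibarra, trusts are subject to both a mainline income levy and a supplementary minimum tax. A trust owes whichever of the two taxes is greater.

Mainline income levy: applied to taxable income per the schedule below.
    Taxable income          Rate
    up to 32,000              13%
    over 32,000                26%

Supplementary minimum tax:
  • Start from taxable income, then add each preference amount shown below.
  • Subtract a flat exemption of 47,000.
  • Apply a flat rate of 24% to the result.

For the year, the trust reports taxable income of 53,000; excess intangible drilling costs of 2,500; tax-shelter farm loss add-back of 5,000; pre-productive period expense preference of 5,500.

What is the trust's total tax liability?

Mainline income levy:
  32,000 × 13% = 4,160
  21,000 × 26% = 5,460
  → 9,620

Supplementary minimum tax:
  Adjusted income: 53,000 + 2,500 + 5,000 + 5,500 = 66,000
  Less exemption 47,000 → base 19,000
  19,000 × 24% = 4,560

9,620 > 4,560, so the mainline income levy governs.

9,620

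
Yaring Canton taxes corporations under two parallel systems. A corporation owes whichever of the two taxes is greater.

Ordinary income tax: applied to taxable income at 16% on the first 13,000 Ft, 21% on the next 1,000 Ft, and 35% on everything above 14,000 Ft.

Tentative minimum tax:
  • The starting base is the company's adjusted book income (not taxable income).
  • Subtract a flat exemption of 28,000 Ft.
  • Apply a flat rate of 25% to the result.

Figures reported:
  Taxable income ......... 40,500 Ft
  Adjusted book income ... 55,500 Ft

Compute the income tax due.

Tentative minimum tax:
  Base (adjusted book income): 55,500 Ft
  Less exemption 28,000 Ft → base 27,500 Ft
  27,500 Ft × 25% = 6,875 Ft

Ordinary income tax:
  13,000 Ft × 16% = 2,080 Ft
  1,000 Ft × 21% = 210 Ft
  26,500 Ft × 35% = 9,275 Ft
  → 11,565 Ft

11,565 Ft > 6,875 Ft, so the ordinary income tax governs.

11,565 Ft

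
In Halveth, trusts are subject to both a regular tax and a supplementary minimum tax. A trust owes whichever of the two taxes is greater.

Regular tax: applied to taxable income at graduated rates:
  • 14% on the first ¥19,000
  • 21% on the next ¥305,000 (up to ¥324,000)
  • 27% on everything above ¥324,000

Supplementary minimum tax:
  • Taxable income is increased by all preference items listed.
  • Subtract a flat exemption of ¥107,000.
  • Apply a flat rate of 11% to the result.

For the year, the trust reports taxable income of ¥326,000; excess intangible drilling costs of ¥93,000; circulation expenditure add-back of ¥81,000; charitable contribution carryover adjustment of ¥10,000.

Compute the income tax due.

¥67,250

Supplementary minimum tax:
  Adjusted income: ¥326,000 + ¥93,000 + ¥81,000 + ¥10,000 = ¥510,000
  Less exemption ¥107,000 → base ¥403,000
  ¥403,000 × 11% = ¥44,330

Regular tax:
  ¥19,000 × 14% = ¥2,660
  ¥305,000 × 21% = ¥64,050
  ¥2,000 × 27% = ¥540
  → ¥67,250

¥67,250 > ¥44,330, so the regular tax governs.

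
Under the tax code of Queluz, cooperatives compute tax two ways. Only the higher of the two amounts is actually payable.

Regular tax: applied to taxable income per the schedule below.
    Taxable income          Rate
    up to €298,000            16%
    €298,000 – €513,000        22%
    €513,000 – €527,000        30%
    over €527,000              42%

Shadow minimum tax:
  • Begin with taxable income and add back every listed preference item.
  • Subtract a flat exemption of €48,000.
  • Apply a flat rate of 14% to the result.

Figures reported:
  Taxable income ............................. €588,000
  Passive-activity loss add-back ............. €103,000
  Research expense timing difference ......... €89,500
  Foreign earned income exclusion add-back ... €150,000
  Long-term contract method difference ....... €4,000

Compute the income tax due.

€124,800

Regular tax:
  €298,000 × 16% = €47,680
  €215,000 × 22% = €47,300
  €14,000 × 30% = €4,200
  €61,000 × 42% = €25,620
  → €124,800

Shadow minimum tax:
  Adjusted income: €588,000 + €103,000 + €89,500 + €150,000 + €4,000 = €934,500
  Less exemption €48,000 → base €886,500
  €886,500 × 14% = €124,110

€124,800 > €124,110, so the regular tax governs.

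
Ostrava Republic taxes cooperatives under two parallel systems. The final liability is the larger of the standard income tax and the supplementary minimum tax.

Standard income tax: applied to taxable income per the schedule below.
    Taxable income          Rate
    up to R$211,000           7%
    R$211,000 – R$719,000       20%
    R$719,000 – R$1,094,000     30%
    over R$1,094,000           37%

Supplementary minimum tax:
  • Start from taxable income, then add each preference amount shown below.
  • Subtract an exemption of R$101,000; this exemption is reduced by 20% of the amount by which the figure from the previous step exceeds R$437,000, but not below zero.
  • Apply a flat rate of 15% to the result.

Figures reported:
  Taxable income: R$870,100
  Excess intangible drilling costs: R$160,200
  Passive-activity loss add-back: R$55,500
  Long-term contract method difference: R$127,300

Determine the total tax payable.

Standard income tax:
  R$211,000 × 7% = R$14,770
  R$508,000 × 20% = R$101,600
  R$151,100 × 30% = R$45,330
  → R$161,700

Supplementary minimum tax:
  Adjusted income: R$870,100 + R$160,200 + R$55,500 + R$127,300 = R$1,213,100
  Exemption: 20% × (R$1,213,100 − R$437,000) = R$155,220 ≥ R$101,000, so the exemption is fully phased out
  Base: R$1,213,100 − R$0 = R$1,213,100
  R$1,213,100 × 15% = R$181,965

R$181,965 > R$161,700, so the supplementary minimum tax is the binding amount.

R$181,965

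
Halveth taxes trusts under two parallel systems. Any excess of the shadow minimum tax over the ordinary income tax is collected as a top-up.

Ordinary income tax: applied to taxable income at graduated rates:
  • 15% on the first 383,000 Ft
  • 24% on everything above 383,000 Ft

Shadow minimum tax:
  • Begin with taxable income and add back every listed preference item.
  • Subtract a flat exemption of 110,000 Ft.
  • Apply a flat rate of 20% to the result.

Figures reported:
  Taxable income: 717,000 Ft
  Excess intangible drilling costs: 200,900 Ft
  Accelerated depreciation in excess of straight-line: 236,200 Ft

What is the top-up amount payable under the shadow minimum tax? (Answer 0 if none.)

71,210 Ft

Shadow minimum tax:
  Adjusted income: 717,000 Ft + 200,900 Ft + 236,200 Ft = 1,154,100 Ft
  Less exemption 110,000 Ft → base 1,044,100 Ft
  1,044,100 Ft × 20% = 208,820 Ft

Ordinary income tax:
  383,000 Ft × 15% = 57,450 Ft
  334,000 Ft × 24% = 80,160 Ft
  → 137,610 Ft

Excess of shadow minimum tax over ordinary income tax: 208,820 Ft − 137,610 Ft = 71,210 Ft.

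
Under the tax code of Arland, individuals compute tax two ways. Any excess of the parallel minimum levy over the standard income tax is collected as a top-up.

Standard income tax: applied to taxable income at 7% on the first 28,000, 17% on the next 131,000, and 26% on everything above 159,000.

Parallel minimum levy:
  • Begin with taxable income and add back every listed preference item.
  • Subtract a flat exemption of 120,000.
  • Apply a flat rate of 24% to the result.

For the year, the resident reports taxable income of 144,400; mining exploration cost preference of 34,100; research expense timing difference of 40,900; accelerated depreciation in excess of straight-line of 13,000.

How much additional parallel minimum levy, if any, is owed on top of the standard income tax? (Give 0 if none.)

Standard income tax:
  28,000 × 7% = 1,960
  116,400 × 17% = 19,788
  → 21,748

Parallel minimum levy:
  Adjusted income: 144,400 + 34,100 + 40,900 + 13,000 = 232,400
  Less exemption 120,000 → base 112,400
  112,400 × 24% = 26,976

Excess of parallel minimum levy over standard income tax: 26,976 − 21,748 = 5,228.

5,228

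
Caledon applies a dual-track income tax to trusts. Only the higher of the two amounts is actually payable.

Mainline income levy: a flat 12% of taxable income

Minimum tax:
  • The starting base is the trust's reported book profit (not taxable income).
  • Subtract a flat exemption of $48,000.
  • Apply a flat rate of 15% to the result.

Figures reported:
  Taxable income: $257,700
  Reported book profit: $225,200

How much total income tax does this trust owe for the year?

$30,924

Minimum tax:
  Base (reported book profit): $225,200
  Less exemption $48,000 → base $177,200
  $177,200 × 15% = $26,580

Mainline income levy:
  $257,700 × 12% = $30,924

$30,924 > $26,580, so the mainline income levy governs.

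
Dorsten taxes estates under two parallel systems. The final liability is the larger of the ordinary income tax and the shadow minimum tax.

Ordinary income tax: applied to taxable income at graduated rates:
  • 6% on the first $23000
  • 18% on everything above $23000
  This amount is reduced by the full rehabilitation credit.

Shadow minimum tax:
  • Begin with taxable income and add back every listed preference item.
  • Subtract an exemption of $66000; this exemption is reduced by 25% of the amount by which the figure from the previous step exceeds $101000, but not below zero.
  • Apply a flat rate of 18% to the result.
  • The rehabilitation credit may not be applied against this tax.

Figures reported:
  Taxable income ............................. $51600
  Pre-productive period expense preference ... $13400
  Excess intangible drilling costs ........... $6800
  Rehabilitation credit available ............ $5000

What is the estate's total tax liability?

Ordinary income tax:
  $23000 × 6% = $1380
  $28600 × 18% = $5148
  → $6528
  Less rehabilitation credit $5000 → $1528

Shadow minimum tax:
  Adjusted income: $51600 + $13400 + $6800 = $71800
  Exemption: $71800 ≤ $101000, so full $66000 applies
  Base: $71800 − $66000 = $5800
  $5800 × 18% = $1044

$1528 > $1044, so the ordinary income tax governs.

$1528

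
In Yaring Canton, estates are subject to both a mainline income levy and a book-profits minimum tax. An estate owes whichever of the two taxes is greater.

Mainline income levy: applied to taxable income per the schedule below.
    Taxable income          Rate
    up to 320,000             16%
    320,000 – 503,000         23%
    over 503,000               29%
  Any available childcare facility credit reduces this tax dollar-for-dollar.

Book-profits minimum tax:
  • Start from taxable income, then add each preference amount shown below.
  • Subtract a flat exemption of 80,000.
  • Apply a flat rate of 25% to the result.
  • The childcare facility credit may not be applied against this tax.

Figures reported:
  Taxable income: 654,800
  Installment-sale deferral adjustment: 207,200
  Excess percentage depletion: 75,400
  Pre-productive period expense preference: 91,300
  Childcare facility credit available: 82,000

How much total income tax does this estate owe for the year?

237,175

Mainline income levy:
  320,000 × 16% = 51,200
  183,000 × 23% = 42,090
  151,800 × 29% = 44,022
  → 137,312
  Less childcare facility credit 82,000 → 55,312

Book-profits minimum tax:
  Adjusted income: 654,800 + 207,200 + 75,400 + 91,300 = 1,028,700
  Less exemption 80,000 → base 948,700
  948,700 × 25% = 237,175

237,175 > 55,312, so the book-profits minimum tax is the binding amount.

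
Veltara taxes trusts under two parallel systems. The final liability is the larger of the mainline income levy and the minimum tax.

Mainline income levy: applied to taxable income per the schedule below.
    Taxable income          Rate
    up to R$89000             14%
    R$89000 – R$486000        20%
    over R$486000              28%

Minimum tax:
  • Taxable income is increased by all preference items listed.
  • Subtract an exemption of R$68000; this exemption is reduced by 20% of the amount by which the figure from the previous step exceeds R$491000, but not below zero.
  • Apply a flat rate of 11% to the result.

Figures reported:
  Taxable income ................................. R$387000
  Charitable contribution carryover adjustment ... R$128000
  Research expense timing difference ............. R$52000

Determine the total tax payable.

R$72060

Minimum tax:
  Adjusted income: R$387000 + R$128000 + R$52000 = R$567000
  Exemption: R$68000 − 20% × (R$567000 − R$491000) = R$68000 − R$15200 = R$52800
  Base: R$567000 − R$52800 = R$514200
  R$514200 × 11% = R$56562

Mainline income levy:
  R$89000 × 14% = R$12460
  R$298000 × 20% = R$59600
  → R$72060

R$72060 > R$56562, so the mainline income levy governs.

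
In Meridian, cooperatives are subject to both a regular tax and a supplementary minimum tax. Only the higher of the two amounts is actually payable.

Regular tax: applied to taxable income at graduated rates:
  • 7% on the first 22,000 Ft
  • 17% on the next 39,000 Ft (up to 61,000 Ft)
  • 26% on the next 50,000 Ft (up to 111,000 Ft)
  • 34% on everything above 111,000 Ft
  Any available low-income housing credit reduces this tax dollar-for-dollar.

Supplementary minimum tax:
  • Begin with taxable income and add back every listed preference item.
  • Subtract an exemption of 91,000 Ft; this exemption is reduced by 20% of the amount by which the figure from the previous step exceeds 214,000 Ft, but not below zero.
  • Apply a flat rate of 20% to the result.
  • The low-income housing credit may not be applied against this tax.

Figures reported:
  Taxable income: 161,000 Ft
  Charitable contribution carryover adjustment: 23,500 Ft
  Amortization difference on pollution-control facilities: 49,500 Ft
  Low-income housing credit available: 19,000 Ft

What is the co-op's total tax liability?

Regular tax:
  22,000 Ft × 7% = 1,540 Ft
  39,000 Ft × 17% = 6,630 Ft
  50,000 Ft × 26% = 13,000 Ft
  50,000 Ft × 34% = 17,000 Ft
  → 38,170 Ft
  Less low-income housing credit 19,000 Ft → 19,170 Ft

Supplementary minimum tax:
  Adjusted income: 161,000 Ft + 23,500 Ft + 49,500 Ft = 234,000 Ft
  Exemption: 91,000 Ft − 20% × (234,000 Ft − 214,000 Ft) = 91,000 Ft − 4,000 Ft = 87,000 Ft
  Base: 234,000 Ft − 87,000 Ft = 147,000 Ft
  147,000 Ft × 20% = 29,400 Ft

29,400 Ft > 19,170 Ft, so the supplementary minimum tax is the binding amount.

29,400 Ft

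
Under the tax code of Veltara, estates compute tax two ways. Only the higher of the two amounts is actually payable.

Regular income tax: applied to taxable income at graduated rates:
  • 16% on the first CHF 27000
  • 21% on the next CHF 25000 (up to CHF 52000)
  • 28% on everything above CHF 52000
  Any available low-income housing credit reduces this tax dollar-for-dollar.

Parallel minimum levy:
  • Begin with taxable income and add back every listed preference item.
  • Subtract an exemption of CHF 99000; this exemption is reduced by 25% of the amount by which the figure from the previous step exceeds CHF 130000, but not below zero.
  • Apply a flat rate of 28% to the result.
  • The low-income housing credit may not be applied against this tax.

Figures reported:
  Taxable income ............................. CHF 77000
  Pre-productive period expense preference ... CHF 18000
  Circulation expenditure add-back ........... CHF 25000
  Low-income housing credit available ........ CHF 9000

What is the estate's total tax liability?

CHF 7570

Regular income tax:
  CHF 27000 × 16% = CHF 4320
  CHF 25000 × 21% = CHF 5250
  CHF 25000 × 28% = CHF 7000
  → CHF 16570
  Less low-income housing credit CHF 9000 → CHF 7570

Parallel minimum levy:
  Adjusted income: CHF 77000 + CHF 18000 + CHF 25000 = CHF 120000
  Exemption: CHF 120000 ≤ CHF 130000, so full CHF 99000 applies
  Base: CHF 120000 − CHF 99000 = CHF 21000
  CHF 21000 × 28% = CHF 5880

CHF 7570 > CHF 5880, so the regular income tax governs.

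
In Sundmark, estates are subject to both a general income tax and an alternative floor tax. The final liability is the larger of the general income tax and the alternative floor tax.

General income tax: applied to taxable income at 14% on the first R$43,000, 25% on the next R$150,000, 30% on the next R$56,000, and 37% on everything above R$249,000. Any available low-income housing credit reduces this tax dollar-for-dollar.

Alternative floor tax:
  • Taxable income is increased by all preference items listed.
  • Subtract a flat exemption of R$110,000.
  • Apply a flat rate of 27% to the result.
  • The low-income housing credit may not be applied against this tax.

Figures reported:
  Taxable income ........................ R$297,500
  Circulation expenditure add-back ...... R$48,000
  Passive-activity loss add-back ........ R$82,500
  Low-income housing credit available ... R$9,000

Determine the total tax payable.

R$85,860

General income tax:
  R$43,000 × 14% = R$6,020
  R$150,000 × 25% = R$37,500
  R$56,000 × 30% = R$16,800
  R$48,500 × 37% = R$17,945
  → R$78,265
  Less low-income housing credit R$9,000 → R$69,265

Alternative floor tax:
  Adjusted income: R$297,500 + R$48,000 + R$82,500 = R$428,000
  Less exemption R$110,000 → base R$318,000
  R$318,000 × 27% = R$85,860

R$85,860 > R$69,265, so the alternative floor tax is the binding amount.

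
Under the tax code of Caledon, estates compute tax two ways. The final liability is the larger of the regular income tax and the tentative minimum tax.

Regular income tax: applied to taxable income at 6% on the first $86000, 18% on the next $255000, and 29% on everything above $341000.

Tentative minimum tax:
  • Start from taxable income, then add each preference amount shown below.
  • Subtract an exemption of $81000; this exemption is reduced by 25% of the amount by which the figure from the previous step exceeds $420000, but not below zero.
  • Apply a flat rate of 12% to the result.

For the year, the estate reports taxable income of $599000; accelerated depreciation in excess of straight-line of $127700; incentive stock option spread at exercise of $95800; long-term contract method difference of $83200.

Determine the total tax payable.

Regular income tax:
  $86000 × 6% = $5160
  $255000 × 18% = $45900
  $258000 × 29% = $74820
  → $125880

Tentative minimum tax:
  Adjusted income: $599000 + $127700 + $95800 + $83200 = $905700
  Exemption: 25% × ($905700 − $420000) = $121425 ≥ $81000, so the exemption is fully phased out
  Base: $905700 − $0 = $905700
  $905700 × 12% = $108684

$125880 > $108684, so the regular income tax governs.

$125880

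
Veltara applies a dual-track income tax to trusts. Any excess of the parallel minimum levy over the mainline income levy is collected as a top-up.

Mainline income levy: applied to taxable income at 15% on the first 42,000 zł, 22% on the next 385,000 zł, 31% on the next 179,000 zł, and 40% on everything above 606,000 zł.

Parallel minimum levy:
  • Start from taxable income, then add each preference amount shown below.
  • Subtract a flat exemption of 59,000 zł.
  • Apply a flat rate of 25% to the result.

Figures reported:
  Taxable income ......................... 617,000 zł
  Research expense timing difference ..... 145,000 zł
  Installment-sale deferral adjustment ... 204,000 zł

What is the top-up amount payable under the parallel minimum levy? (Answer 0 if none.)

75,860 zł

Parallel minimum levy:
  Adjusted income: 617,000 zł + 145,000 zł + 204,000 zł = 966,000 zł
  Less exemption 59,000 zł → base 907,000 zł
  907,000 zł × 25% = 226,750 zł

Mainline income levy:
  42,000 zł × 15% = 6,300 zł
  385,000 zł × 22% = 84,700 zł
  179,000 zł × 31% = 55,490 zł
  11,000 zł × 40% = 4,400 zł
  → 150,890 zł

Excess of parallel minimum levy over mainline income levy: 226,750 zł − 150,890 zł = 75,860 zł.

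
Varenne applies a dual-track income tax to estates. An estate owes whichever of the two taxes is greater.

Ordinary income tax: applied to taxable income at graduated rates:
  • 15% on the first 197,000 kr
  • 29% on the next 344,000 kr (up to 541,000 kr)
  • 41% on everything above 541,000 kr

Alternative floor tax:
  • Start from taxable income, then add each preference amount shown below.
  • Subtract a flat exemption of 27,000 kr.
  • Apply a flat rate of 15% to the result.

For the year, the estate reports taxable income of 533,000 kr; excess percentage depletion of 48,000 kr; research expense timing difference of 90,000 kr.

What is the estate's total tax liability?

Ordinary income tax:
  197,000 kr × 15% = 29,550 kr
  336,000 kr × 29% = 97,440 kr
  → 126,990 kr

Alternative floor tax:
  Adjusted income: 533,000 kr + 48,000 kr + 90,000 kr = 671,000 kr
  Less exemption 27,000 kr → base 644,000 kr
  644,000 kr × 15% = 96,600 kr

126,990 kr > 96,600 kr, so the ordinary income tax governs.

126,990 kr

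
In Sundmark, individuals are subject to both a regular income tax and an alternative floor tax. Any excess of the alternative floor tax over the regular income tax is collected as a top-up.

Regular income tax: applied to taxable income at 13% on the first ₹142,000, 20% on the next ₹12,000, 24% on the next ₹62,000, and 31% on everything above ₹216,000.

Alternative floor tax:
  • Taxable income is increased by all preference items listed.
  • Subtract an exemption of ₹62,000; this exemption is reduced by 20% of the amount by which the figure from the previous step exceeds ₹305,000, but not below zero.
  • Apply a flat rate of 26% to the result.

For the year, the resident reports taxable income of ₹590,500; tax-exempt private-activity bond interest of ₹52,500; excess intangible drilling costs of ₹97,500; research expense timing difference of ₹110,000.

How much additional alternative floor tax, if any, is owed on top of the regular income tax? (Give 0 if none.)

Alternative floor tax:
  Adjusted income: ₹590,500 + ₹52,500 + ₹97,500 + ₹110,000 = ₹850,500
  Exemption: 20% × (₹850,500 − ₹305,000) = ₹109,100 ≥ ₹62,000, so the exemption is fully phased out
  Base: ₹850,500 − ₹0 = ₹850,500
  ₹850,500 × 26% = ₹221,130

Regular income tax:
  ₹142,000 × 13% = ₹18,460
  ₹12,000 × 20% = ₹2,400
  ₹62,000 × 24% = ₹14,880
  ₹374,500 × 31% = ₹116,095
  → ₹151,835

Excess of alternative floor tax over regular income tax: ₹221,130 − ₹151,835 = ₹69,295.

₹69,295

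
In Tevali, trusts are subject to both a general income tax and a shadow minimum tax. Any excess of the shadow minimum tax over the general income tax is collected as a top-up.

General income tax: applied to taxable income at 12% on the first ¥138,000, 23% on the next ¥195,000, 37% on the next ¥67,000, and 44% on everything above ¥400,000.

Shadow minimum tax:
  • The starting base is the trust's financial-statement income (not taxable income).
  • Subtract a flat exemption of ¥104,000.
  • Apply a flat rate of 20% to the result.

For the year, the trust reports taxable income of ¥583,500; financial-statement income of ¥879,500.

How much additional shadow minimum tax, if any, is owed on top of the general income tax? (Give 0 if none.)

Shadow minimum tax:
  Base (financial-statement income): ¥879,500
  Less exemption ¥104,000 → base ¥775,500
  ¥775,500 × 20% = ¥155,100

General income tax:
  ¥138,000 × 12% = ¥16,560
  ¥195,000 × 23% = ¥44,850
  ¥67,000 × 37% = ¥24,790
  ¥183,500 × 44% = ¥80,740
  → ¥166,940

¥155,100 ≤ ¥166,940, so no add-on is due.

¥0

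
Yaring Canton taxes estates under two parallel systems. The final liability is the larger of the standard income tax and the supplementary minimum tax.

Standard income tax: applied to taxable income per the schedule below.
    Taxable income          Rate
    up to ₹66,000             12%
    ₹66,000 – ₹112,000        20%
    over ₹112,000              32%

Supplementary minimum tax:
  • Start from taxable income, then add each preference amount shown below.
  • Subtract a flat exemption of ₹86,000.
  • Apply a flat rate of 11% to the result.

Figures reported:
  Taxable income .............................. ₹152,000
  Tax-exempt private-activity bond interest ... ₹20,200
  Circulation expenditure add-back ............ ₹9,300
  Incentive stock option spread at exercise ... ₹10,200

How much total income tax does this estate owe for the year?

Standard income tax:
  ₹66,000 × 12% = ₹7,920
  ₹46,000 × 20% = ₹9,200
  ₹40,000 × 32% = ₹12,800
  → ₹29,920

Supplementary minimum tax:
  Adjusted income: ₹152,000 + ₹20,200 + ₹9,300 + ₹10,200 = ₹191,700
  Less exemption ₹86,000 → base ₹105,700
  ₹105,700 × 11% = ₹11,627

₹29,920 > ₹11,627, so the standard income tax governs.

₹29,920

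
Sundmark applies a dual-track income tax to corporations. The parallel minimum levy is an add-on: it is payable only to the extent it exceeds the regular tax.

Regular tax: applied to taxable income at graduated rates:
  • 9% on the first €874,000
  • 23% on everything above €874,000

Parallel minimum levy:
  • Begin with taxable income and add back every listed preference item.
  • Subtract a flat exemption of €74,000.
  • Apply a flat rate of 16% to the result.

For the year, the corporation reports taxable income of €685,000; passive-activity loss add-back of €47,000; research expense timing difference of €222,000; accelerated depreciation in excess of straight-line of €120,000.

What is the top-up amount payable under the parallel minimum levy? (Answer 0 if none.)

€98,350

Regular tax:
  €685,000 × 9% = €61,650

Parallel minimum levy:
  Adjusted income: €685,000 + €47,000 + €222,000 + €120,000 = €1,074,000
  Less exemption €74,000 → base €1,000,000
  €1,000,000 × 16% = €160,000

Excess of parallel minimum levy over regular tax: €160,000 − €61,650 = €98,350.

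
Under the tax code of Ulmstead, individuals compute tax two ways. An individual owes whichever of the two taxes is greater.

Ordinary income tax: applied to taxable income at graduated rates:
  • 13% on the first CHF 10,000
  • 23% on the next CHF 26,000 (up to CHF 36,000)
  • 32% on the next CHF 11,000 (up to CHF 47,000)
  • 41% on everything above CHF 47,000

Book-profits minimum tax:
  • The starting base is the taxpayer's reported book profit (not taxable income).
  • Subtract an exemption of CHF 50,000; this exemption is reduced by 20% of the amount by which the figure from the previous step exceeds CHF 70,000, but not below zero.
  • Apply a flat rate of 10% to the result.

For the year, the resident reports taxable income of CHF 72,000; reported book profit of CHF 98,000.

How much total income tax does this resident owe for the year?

Ordinary income tax:
  CHF 10,000 × 13% = CHF 1,300
  CHF 26,000 × 23% = CHF 5,980
  CHF 11,000 × 32% = CHF 3,520
  CHF 25,000 × 41% = CHF 10,250
  → CHF 21,050

Book-profits minimum tax:
  Base (reported book profit): CHF 98,000
  Exemption: CHF 50,000 − 20% × (CHF 98,000 − CHF 70,000) = CHF 50,000 − CHF 5,600 = CHF 44,400
  Base: CHF 98,000 − CHF 44,400 = CHF 53,600
  CHF 53,600 × 10% = CHF 5,360

CHF 21,050 > CHF 5,360, so the ordinary income tax governs.

CHF 21,050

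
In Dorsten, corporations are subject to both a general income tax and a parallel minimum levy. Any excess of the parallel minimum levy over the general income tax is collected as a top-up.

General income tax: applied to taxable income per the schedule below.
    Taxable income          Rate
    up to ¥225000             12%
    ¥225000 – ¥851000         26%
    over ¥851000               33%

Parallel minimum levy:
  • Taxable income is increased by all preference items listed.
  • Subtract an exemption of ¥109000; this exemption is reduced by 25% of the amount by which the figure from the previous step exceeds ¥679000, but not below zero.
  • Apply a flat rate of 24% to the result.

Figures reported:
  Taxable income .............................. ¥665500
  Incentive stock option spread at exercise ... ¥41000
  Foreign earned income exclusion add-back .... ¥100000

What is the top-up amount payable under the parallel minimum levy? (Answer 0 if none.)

Parallel minimum levy:
  Adjusted income: ¥665500 + ¥41000 + ¥100000 = ¥806500
  Exemption: ¥109000 − 25% × (¥806500 − ¥679000) = ¥109000 − ¥31875 = ¥77125
  Base: ¥806500 − ¥77125 = ¥729375
  ¥729375 × 24% = ¥175050

General income tax:
  ¥225000 × 12% = ¥27000
  ¥440500 × 26% = ¥114530
  → ¥141530

Excess of parallel minimum levy over general income tax: ¥175050 − ¥141530 = ¥33520.

¥33520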